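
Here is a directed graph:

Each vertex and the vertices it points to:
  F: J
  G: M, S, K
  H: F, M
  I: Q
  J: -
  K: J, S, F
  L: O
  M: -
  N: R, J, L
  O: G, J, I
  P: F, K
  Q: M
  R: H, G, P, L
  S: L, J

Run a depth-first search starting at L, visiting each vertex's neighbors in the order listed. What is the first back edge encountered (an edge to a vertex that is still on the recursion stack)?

DFS from L (visiting each vertex's neighbors in the order listed); mark gray on enter, black on exit:
L gray
  O gray
    G gray
      M gray
      M black
      S gray
        S→L: L is gray → back edge
First back edge: S → L.

S→L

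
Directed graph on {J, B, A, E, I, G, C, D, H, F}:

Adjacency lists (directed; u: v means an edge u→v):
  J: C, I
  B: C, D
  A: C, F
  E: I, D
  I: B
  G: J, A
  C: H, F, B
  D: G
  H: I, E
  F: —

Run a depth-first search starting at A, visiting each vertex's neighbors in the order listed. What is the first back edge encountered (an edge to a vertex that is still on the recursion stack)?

B->C

DFS from A (visiting each vertex's neighbors in the order listed); mark gray on enter, black on exit:
A gray
  C gray
    H gray
      I gray
        B gray
          B→C: C is gray → back edge
First back edge: B → C.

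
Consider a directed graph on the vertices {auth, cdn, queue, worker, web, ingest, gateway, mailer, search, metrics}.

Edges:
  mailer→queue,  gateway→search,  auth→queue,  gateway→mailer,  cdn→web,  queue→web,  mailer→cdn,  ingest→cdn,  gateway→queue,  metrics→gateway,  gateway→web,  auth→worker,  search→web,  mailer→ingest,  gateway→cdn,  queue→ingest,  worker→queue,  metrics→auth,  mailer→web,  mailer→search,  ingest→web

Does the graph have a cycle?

No

DFS with white/gray/black marking, starting from search:
search gray
  web gray
  web black
search black
auth gray
  worker gray
    queue gray
      ingest gray
        ingest→web: web black — skip
        cdn gray
          cdn→web: web black — skip
        cdn black
      ingest black
      queue→web: web black — skip
    queue black
  worker black
  auth→queue: queue black — skip
auth black
gateway gray
  gateway→queue: queue black — skip
  gateway→cdn: cdn black — skip
  gateway→web: web black — skip
  mailer gray
    mailer→web: web black — skip
    mailer→search: search black — skip
    mailer→ingest: ingest black — skip
    mailer→queue: queue black — skip
    mailer→cdn: cdn black — skip
  mailer black
  gateway→search: search black — skip
gateway black
metrics gray
  metrics→gateway: gateway black — skip
  metrics→auth: auth black — skip
metrics black
Every edge goes to a white or black vertex — no back edge, so the graph is acyclic.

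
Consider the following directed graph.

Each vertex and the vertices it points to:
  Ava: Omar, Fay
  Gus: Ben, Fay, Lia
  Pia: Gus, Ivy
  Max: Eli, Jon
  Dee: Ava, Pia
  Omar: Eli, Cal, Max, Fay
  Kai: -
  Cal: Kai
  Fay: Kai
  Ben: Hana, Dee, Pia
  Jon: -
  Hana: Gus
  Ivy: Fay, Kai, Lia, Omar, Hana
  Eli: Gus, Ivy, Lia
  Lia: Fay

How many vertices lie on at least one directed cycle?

A vertex is on a directed cycle iff it belongs to a strongly connected component of size ≥ 2 (or has a self-loop).
The vertices on cycles are {Ava, Ben, Dee, Eli, Gus, Ivy, Max, Pia, Hana, Omar} — 10 in total.

10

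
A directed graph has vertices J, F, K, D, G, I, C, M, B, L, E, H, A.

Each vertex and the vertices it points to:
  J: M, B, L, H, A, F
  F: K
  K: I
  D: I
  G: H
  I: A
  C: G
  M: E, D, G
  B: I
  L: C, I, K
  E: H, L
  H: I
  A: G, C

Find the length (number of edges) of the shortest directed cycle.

4

For each vertex v, BFS finds the shortest path from v back to v.
The shortest such closed walk is A → G → H → I → A, length 4.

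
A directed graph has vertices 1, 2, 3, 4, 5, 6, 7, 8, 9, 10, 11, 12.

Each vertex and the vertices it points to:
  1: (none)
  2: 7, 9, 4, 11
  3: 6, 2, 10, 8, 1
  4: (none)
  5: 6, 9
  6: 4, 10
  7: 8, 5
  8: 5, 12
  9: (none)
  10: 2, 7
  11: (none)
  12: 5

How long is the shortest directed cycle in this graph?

For each vertex v, BFS finds the shortest path from v back to v.
The shortest such closed walk is 6 → 10 → 7 → 5 → 6, length 4.

4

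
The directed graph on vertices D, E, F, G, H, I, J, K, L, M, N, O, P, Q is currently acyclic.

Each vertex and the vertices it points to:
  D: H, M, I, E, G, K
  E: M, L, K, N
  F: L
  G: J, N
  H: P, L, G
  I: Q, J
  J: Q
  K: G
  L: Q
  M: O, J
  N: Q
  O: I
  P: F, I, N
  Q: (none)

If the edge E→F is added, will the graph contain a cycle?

Adding E→F creates a cycle iff F can already reach E.
Explore from F: no path reaches E. The graph stays acyclic.

No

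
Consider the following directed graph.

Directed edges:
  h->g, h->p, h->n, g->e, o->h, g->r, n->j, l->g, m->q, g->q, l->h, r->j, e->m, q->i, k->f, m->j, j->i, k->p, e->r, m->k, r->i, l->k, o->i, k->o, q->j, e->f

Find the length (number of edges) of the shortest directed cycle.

6

For each vertex v, BFS finds the shortest path from v back to v.
The shortest such closed walk is h → g → e → m → k → o → h, length 6.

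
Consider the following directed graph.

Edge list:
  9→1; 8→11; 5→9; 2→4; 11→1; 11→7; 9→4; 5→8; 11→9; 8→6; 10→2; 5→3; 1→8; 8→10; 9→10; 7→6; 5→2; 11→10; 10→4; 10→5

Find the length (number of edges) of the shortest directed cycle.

3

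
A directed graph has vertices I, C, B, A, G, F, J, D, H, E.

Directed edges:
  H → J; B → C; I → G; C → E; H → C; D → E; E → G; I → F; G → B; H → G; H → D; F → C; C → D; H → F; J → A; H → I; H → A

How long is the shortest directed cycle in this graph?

For each vertex v, BFS finds the shortest path from v back to v.
The shortest such closed walk is E → G → B → C → E, length 4.

4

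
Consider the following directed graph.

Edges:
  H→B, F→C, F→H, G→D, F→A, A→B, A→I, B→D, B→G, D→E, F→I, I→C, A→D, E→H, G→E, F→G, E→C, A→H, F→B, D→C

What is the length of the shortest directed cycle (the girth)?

4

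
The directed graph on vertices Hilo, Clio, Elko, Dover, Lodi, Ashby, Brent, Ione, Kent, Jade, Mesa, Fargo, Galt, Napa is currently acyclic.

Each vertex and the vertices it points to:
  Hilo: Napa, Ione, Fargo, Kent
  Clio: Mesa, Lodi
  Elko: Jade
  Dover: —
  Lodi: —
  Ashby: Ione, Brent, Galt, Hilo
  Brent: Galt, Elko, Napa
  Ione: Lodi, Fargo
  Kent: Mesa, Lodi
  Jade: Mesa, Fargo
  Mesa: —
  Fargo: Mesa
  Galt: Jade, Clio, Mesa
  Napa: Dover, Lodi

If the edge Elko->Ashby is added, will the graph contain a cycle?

Yes

Adding Elko→Ashby creates a cycle iff Ashby can already reach Elko.
Path from Ashby: Ashby → Brent → Elko.
So Ashby → … → Elko → Ashby is a cycle.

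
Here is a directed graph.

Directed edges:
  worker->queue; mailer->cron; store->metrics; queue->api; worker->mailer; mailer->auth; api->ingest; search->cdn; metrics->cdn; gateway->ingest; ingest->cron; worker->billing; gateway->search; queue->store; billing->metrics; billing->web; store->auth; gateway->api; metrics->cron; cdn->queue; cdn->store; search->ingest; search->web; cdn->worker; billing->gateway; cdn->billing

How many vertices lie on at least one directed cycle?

8

A vertex is on a directed cycle iff it belongs to a strongly connected component of size ≥ 2 (or has a self-loop).
The vertices on cycles are {cdn, queue, store, search, worker, billing, gateway, metrics} — 8 in total.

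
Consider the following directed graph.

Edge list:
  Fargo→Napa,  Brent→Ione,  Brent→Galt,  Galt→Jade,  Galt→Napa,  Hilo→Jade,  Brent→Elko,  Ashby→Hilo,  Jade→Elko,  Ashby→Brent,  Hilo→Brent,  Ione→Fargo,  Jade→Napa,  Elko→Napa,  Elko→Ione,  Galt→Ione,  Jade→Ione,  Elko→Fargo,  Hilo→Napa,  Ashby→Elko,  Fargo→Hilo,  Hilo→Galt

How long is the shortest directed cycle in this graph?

4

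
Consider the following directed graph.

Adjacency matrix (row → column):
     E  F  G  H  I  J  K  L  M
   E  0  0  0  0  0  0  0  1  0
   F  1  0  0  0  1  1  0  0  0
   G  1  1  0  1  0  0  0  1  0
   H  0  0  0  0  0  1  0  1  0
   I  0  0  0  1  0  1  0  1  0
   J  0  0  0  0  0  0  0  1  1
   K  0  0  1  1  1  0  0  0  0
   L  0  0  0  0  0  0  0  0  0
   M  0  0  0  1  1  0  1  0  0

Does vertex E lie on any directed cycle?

No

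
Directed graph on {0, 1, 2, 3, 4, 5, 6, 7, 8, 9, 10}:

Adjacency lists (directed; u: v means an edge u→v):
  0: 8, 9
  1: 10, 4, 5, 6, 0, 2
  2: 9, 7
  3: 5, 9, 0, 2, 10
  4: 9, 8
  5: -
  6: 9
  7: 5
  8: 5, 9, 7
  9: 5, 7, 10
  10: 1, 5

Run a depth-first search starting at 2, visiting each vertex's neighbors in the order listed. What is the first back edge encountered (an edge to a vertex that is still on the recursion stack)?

DFS from 2 (visiting each vertex's neighbors in the order listed); mark gray on enter, black on exit:
2 gray
  9 gray
    5 gray
    5 black
    7 gray
      7→5: 5 black — skip
    7 black
    10 gray
      1 gray
        1→10: 10 is gray → back edge
First back edge: 1 → 10.

1→10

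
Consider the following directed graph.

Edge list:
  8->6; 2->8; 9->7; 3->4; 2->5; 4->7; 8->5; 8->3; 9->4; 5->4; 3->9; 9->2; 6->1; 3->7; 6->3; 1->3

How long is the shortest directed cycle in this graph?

4

For each vertex v, BFS finds the shortest path from v back to v.
The shortest such closed walk is 9 → 2 → 8 → 3 → 9, length 4.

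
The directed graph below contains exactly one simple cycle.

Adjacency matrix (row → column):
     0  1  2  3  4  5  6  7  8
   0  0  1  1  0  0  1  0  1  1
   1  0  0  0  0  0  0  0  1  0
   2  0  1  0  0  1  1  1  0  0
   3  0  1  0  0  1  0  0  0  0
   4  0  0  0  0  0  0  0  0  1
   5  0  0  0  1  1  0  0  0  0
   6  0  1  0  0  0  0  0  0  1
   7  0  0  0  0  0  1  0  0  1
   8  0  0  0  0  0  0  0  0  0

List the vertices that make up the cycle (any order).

DFS with gray/black marking from 5:
5 gray
  4 gray
    8 gray
    8 black
  4 black
  3 gray
    3→4: 4 black — skip
    1 gray
      7 gray
        7→5: 5 is gray → back edge
Back edge closes the cycle 5 → 3 → 1 → 7 → 5; its vertices are {1, 3, 5, 7}.

1, 3, 5, 7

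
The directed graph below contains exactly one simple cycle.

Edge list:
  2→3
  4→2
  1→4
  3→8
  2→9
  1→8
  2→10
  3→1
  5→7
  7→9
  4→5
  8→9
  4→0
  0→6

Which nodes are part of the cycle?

DFS with gray/black marking from 4:
4 gray
  5 gray
    7 gray
      9 gray
      9 black
    7 black
  5 black
  2 gray
    2→9: 9 black — skip
    10 gray
    10 black
    3 gray
      1 gray
        1→4: 4 is gray → back edge
Back edge closes the cycle 4 → 2 → 3 → 1 → 4; its vertices are {1, 2, 3, 4}.

1, 2, 3, 4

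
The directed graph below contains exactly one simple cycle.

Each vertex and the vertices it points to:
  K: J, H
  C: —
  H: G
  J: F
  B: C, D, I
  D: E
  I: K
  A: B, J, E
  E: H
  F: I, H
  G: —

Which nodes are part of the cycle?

DFS with gray/black marking from J:
J gray
  F gray
    I gray
      K gray
        K→J: J is gray → back edge
Back edge closes the cycle J → F → I → K → J; its vertices are {F, I, J, K}.

F, I, J, K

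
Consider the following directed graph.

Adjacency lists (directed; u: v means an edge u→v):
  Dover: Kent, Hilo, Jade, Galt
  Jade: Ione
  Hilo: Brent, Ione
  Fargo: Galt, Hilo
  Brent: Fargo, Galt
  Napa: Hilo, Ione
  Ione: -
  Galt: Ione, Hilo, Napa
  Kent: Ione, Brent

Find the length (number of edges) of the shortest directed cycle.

3

For each vertex v, BFS finds the shortest path from v back to v.
The shortest such closed walk is Galt → Hilo → Brent → Galt, length 3.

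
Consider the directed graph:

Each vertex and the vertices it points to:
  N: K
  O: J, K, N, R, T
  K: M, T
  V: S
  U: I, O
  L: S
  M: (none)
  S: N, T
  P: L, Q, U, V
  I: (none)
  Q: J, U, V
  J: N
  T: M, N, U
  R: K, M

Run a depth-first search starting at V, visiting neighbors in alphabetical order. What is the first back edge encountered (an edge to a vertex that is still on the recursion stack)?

T->N

DFS from V (visiting neighbors in alphabetical order); mark gray on enter, black on exit:
V gray
  S gray
    N gray
      K gray
        M gray
        M black
        T gray
          T→M: M black — skip
          T→N: N is gray → back edge
First back edge: T → N.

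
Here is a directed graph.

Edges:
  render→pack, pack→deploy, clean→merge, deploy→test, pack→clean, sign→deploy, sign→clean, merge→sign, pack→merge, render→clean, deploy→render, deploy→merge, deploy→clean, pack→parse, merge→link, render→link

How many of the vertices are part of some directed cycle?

A vertex is on a directed cycle iff it belongs to a strongly connected component of size ≥ 2 (or has a self-loop).
The vertices on cycles are {pack, sign, clean, merge, deploy, render} — 6 in total.

6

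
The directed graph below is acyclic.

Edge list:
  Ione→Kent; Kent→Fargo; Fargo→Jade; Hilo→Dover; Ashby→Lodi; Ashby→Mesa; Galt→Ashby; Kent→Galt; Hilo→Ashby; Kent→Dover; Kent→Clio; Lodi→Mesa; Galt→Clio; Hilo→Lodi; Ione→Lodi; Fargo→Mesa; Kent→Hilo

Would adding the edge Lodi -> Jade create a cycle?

No

Adding Lodi→Jade creates a cycle iff Jade can already reach Lodi.
Explore from Jade: no path reaches Lodi. The graph stays acyclic.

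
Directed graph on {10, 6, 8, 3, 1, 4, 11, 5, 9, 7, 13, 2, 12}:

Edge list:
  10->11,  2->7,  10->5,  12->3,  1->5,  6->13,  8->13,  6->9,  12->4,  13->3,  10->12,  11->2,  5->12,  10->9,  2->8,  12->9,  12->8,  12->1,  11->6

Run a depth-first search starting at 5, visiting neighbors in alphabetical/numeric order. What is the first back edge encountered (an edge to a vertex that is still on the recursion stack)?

DFS from 5 (visiting neighbors in alphabetical/numeric order); mark gray on enter, black on exit:
5 gray
  12 gray
    1 gray
      1→5: 5 is gray → back edge
First back edge: 1 → 5.

1->5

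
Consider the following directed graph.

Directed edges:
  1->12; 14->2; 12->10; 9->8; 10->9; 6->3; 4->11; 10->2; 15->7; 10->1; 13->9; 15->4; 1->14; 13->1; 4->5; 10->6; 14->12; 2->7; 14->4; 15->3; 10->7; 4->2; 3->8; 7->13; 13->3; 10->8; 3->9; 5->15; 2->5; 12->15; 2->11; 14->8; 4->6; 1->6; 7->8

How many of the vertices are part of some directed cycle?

10

A vertex is on a directed cycle iff it belongs to a strongly connected component of size ≥ 2 (or has a self-loop).
The vertices on cycles are {1, 2, 4, 5, 7, 10, 12, 13, 14, 15} — 10 in total.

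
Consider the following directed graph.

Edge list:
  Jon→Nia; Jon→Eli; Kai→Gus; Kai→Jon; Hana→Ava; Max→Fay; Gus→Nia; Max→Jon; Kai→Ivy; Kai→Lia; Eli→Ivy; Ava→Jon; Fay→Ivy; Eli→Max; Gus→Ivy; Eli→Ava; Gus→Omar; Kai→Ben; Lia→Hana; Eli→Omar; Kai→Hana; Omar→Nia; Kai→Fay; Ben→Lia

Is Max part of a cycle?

Max is on a cycle iff Max can reach itself via ≥1 edge.
Max → Jon → Eli → Max — yes.

Yes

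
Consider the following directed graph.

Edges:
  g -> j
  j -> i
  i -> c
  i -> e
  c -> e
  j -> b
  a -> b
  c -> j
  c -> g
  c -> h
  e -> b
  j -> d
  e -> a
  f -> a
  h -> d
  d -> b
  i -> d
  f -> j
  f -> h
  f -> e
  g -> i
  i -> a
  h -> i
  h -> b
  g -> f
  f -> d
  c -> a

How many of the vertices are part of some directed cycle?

A vertex is on a directed cycle iff it belongs to a strongly connected component of size ≥ 2 (or has a self-loop).
The vertices on cycles are {c, f, g, h, i, j} — 6 in total.

6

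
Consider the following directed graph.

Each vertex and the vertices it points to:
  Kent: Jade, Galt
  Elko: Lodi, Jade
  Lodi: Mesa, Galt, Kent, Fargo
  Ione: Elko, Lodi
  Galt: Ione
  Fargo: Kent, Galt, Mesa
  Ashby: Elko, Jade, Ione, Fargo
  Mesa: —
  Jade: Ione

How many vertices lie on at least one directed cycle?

A vertex is on a directed cycle iff it belongs to a strongly connected component of size ≥ 2 (or has a self-loop).
The vertices on cycles are {Elko, Galt, Ione, Jade, Kent, Lodi, Fargo} — 7 in total.

7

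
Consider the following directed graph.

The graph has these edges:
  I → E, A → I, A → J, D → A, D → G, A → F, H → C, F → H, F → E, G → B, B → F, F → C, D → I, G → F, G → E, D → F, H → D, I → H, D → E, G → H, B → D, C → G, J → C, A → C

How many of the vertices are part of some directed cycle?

9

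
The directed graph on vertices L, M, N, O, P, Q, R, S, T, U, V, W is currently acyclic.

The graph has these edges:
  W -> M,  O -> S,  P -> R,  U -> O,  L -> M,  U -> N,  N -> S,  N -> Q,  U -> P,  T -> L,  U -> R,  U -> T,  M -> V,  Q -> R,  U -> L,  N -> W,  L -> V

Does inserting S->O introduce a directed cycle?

Adding S→O creates a cycle iff O can already reach S.
Path from O: O → S.
So O → … → S → O is a cycle.

Yes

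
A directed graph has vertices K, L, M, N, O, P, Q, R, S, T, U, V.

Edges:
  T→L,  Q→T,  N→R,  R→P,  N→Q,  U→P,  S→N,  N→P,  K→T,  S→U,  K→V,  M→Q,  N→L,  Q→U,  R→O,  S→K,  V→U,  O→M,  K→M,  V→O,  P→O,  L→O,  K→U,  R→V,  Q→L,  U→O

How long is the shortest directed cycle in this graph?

4

For each vertex v, BFS finds the shortest path from v back to v.
The shortest such closed walk is M → Q → U → O → M, length 4.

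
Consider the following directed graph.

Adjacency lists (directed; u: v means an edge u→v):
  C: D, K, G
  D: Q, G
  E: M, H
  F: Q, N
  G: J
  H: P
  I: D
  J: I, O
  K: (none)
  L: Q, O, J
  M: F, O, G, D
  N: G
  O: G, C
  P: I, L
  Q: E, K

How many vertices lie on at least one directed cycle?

A vertex is on a directed cycle iff it belongs to a strongly connected component of size ≥ 2 (or has a self-loop).
The vertices on cycles are {C, D, E, F, G, H, I, J, L, M, N, O, P, Q} — 14 in total.

14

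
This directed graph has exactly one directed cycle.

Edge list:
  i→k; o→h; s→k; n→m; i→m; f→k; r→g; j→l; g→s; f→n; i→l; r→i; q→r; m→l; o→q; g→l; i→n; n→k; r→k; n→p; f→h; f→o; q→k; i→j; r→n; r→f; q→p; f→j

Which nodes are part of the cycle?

DFS with gray/black marking from r:
r gray
  g gray
    s gray
      k gray
      k black
    s black
    l gray
    l black
  g black
  n gray
    p gray
    p black
    m gray
      m→l: l black — skip
    m black
    n→k: k black — skip
  n black
  i gray
    i→n: n black — skip
    j gray
      j→l: l black — skip
    j black
    i→m: m black — skip
    i→k: k black — skip
    i→l: l black — skip
  i black
  r→k: k black — skip
  f gray
    h gray
    h black
    f→k: k black — skip
    f→n: n black — skip
    f→j: j black — skip
    o gray
      o→h: h black — skip
      q gray
        q→p: p black — skip
        q→k: k black — skip
        q→r: r is gray → back edge
Back edge closes the cycle r → f → o → q → r; its vertices are {f, o, q, r}.

f, o, q, r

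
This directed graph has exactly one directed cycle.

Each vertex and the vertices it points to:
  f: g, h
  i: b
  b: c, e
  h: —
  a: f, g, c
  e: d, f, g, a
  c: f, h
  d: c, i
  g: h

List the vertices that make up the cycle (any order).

b, d, e, i

DFS with gray/black marking from e:
e gray
  d gray
    c gray
      f gray
        g gray
          h gray
          h black
        g black
        f→h: h black — skip
      f black
      c→h: h black — skip
    c black
    i gray
      b gray
        b→c: c black — skip
        b→e: e is gray → back edge
Back edge closes the cycle e → d → i → b → e; its vertices are {b, d, e, i}.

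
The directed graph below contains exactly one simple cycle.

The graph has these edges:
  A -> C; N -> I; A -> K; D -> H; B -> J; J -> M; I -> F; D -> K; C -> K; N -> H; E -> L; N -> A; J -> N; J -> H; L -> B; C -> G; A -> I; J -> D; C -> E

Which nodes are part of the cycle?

A, B, C, E, J, L, N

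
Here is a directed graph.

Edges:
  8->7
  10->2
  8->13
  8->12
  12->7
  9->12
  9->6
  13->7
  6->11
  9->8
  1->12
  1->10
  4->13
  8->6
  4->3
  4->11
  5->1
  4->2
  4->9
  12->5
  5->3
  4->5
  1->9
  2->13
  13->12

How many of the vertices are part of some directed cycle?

A vertex is on a directed cycle iff it belongs to a strongly connected component of size ≥ 2 (or has a self-loop).
The vertices on cycles are {1, 2, 5, 8, 9, 10, 12, 13} — 8 in total.

8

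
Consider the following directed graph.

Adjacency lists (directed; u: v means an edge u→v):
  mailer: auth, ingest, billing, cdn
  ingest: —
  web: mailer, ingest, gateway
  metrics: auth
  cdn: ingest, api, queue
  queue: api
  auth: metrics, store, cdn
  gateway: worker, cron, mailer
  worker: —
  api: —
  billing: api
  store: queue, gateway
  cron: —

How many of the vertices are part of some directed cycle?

A vertex is on a directed cycle iff it belongs to a strongly connected component of size ≥ 2 (or has a self-loop).
The vertices on cycles are {auth, store, mailer, gateway, metrics} — 5 in total.

5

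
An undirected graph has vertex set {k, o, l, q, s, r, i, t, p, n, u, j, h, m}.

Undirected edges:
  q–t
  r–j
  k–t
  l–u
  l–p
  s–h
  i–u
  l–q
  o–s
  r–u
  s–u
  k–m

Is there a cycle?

DFS, tracking each vertex's parent; an edge to a visited non-parent vertex closes a cycle.
Start from h:
visit h (parent –)
  visit s (parent h)
    s–h: parent, skip
    visit u (parent s)
      visit l (parent u)
        visit q (parent l)
          visit t (parent q)
            t–q: parent, skip
            visit k (parent t)
              visit m (parent k)
                m–k: parent, skip
              k–t: parent, skip
          q–l: parent, skip
        visit p (parent l)
          p–l: parent, skip
        l–u: parent, skip
      u–s: parent, skip
      visit r (parent u)
        r–u: parent, skip
        visit j (parent r)
          j–r: parent, skip
      visit i (parent u)
        i–u: parent, skip
    visit o (parent s)
      o–s: parent, skip
visit n (parent –)
No non-parent visited neighbor found — the graph is a forest.

No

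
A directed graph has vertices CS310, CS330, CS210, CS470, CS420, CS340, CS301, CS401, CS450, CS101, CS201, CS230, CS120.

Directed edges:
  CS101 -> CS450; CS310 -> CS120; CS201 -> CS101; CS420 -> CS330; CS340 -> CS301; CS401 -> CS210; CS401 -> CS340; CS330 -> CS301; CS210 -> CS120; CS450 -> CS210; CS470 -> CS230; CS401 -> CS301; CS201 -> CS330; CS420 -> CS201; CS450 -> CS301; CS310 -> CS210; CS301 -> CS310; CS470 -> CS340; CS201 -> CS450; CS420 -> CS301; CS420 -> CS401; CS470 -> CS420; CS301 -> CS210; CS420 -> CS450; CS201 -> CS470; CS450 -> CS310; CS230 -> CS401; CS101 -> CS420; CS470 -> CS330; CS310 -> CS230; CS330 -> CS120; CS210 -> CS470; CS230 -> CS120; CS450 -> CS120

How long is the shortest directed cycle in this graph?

3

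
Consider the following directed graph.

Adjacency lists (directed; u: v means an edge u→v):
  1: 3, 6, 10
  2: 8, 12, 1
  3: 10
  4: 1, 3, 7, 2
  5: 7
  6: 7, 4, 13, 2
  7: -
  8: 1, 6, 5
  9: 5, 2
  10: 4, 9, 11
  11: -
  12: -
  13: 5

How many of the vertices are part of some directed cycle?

8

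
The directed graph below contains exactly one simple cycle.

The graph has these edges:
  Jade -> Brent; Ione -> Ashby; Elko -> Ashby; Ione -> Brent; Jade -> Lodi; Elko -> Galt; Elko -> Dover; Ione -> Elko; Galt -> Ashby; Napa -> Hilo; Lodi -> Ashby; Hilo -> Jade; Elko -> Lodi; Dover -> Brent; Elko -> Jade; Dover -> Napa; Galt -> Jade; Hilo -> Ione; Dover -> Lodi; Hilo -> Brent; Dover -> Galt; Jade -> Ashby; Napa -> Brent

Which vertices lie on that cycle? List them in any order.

Elko, Hilo, Ione, Napa, Dover

DFS with gray/black marking from Hilo:
Hilo gray
  Brent gray
  Brent black
  Ione gray
    Elko gray
      Galt gray
        Ashby gray
        Ashby black
        Jade gray
          Lodi gray
            Lodi→Ashby: Ashby black — skip
          Lodi black
          Jade→Brent: Brent black — skip
          Jade→Ashby: Ashby black — skip
        Jade black
      Galt black
      Elko→Ashby: Ashby black — skip
      Dover gray
        Dover→Lodi: Lodi black — skip
        Dover→Brent: Brent black — skip
        Napa gray
          Napa→Hilo: Hilo is gray → back edge
Back edge closes the cycle Hilo → Ione → Elko → Dover → Napa → Hilo; its vertices are {Elko, Hilo, Ione, Napa, Dover}.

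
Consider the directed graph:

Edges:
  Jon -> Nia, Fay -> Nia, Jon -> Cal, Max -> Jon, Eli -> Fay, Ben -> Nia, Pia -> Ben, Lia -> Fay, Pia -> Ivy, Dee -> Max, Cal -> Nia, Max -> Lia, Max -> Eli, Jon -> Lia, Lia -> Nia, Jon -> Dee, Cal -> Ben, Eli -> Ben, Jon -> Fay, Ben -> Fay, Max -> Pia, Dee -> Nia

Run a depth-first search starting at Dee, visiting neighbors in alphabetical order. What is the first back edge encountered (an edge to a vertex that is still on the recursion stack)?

DFS from Dee (visiting neighbors in alphabetical order); mark gray on enter, black on exit:
Dee gray
  Max gray
    Eli gray
      Ben gray
        Fay gray
          Nia gray
          Nia black
        Fay black
        Ben→Nia: Nia black — skip
      Ben black
      Eli→Fay: Fay black — skip
    Eli black
    Jon gray
      Cal gray
        Cal→Ben: Ben black — skip
        Cal→Nia: Nia black — skip
      Cal black
      Jon→Dee: Dee is gray → back edge
First back edge: Jon → Dee.

Jon->Dee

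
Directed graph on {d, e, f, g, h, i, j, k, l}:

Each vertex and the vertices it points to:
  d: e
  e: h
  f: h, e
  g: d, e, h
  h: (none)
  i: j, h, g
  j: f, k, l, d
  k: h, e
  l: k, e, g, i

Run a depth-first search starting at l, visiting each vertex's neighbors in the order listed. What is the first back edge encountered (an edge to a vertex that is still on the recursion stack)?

DFS from l (visiting each vertex's neighbors in the order listed); mark gray on enter, black on exit:
l gray
  k gray
    h gray
    h black
    e gray
      e→h: h black — skip
    e black
  k black
  l→e: e black — skip
  g gray
    d gray
      d→e: e black — skip
    d black
    g→e: e black — skip
    g→h: h black — skip
  g black
  i gray
    j gray
      f gray
        f→h: h black — skip
        f→e: e black — skip
      f black
      j→k: k black — skip
      j→l: l is gray → back edge
First back edge: j → l.

j->l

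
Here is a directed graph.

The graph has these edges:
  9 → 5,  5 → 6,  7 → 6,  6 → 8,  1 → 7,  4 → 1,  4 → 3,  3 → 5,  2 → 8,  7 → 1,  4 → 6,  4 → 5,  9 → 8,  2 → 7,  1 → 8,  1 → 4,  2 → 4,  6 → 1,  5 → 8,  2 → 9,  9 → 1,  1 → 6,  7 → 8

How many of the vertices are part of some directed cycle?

A vertex is on a directed cycle iff it belongs to a strongly connected component of size ≥ 2 (or has a self-loop).
The vertices on cycles are {1, 3, 4, 5, 6, 7} — 6 in total.

6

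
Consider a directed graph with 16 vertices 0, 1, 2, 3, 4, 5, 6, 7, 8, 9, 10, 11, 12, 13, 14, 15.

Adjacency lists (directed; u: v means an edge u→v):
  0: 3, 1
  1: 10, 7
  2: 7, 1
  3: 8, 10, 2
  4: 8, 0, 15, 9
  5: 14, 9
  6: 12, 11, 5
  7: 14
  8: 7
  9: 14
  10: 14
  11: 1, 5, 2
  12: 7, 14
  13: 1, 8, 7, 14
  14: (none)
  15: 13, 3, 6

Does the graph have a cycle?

No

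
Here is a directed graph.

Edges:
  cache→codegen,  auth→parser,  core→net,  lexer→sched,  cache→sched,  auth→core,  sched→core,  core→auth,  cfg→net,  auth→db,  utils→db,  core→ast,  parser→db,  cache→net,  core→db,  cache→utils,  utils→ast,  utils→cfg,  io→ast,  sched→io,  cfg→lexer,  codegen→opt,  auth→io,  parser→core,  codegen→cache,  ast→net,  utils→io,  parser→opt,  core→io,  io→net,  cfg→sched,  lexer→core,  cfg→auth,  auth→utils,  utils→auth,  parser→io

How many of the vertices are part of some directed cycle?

9

A vertex is on a directed cycle iff it belongs to a strongly connected component of size ≥ 2 (or has a self-loop).
The vertices on cycles are {cfg, auth, core, cache, lexer, sched, utils, parser, codegen} — 9 in total.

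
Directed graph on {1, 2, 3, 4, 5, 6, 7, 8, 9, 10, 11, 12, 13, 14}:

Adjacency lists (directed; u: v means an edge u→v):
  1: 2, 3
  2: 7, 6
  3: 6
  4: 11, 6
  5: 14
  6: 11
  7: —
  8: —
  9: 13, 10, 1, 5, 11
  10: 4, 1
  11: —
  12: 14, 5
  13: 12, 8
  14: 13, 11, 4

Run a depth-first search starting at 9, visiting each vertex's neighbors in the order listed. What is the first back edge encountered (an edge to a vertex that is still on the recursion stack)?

14→13

DFS from 9 (visiting each vertex's neighbors in the order listed); mark gray on enter, black on exit:
9 gray
  13 gray
    12 gray
      14 gray
        14→13: 13 is gray → back edge
First back edge: 14 → 13.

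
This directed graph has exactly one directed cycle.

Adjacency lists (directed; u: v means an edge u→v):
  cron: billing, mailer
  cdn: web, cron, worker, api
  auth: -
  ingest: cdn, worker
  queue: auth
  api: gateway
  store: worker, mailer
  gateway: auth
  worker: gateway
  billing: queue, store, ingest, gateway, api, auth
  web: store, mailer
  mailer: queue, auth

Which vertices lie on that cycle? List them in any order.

cdn, cron, ingest, billing

DFS with gray/black marking from ingest:
ingest gray
  cdn gray
    web gray
      store gray
        worker gray
          gateway gray
            auth gray
            auth black
          gateway black
        worker black
        mailer gray
          queue gray
            queue→auth: auth black — skip
          queue black
          mailer→auth: auth black — skip
        mailer black
      store black
      web→mailer: mailer black — skip
    web black
    cron gray
      billing gray
        billing→queue: queue black — skip
        billing→store: store black — skip
        billing→ingest: ingest is gray → back edge
Back edge closes the cycle ingest → cdn → cron → billing → ingest; its vertices are {cdn, cron, ingest, billing}.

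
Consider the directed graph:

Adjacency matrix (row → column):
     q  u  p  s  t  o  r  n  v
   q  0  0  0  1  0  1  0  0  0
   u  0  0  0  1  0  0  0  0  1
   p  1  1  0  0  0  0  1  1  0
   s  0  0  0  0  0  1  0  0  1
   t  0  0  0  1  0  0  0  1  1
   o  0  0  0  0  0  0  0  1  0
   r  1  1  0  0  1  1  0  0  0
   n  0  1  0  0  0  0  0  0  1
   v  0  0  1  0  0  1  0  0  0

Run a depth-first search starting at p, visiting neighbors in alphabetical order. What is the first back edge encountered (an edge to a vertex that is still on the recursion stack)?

o→n

DFS from p (visiting neighbors in alphabetical order); mark gray on enter, black on exit:
p gray
  n gray
    u gray
      s gray
        o gray
          o→n: n is gray → back edge
First back edge: o → n.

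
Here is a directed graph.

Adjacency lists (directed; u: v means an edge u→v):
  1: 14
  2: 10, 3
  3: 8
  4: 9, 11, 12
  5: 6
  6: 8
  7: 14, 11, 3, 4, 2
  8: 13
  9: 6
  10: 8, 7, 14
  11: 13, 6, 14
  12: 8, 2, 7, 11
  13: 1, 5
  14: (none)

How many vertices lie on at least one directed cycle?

9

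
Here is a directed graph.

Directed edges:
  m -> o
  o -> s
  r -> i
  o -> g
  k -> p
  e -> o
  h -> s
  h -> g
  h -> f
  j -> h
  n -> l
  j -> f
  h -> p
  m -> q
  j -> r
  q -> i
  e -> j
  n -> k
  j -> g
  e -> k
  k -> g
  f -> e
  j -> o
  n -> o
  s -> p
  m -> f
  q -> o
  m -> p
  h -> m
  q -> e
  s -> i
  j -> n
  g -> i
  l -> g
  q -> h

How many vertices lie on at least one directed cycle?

A vertex is on a directed cycle iff it belongs to a strongly connected component of size ≥ 2 (or has a self-loop).
The vertices on cycles are {e, f, h, j, m, q} — 6 in total.

6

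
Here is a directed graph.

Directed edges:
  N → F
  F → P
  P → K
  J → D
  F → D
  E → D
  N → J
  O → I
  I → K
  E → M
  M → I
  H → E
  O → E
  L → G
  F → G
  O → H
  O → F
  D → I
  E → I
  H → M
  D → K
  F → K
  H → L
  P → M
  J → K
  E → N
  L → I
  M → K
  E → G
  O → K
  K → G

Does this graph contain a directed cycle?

No

DFS with white/gray/black marking, starting from P:
P gray
  K gray
    G gray
    G black
  K black
  M gray
    M→K: K black — skip
    I gray
      I→K: K black — skip
    I black
  M black
P black
D gray
  D→K: K black — skip
  D→I: I black — skip
D black
E gray
  N gray
    F gray
      F→G: G black — skip
      F→D: D black — skip
      F→K: K black — skip
      F→P: P black — skip
    F black
    J gray
      J→K: K black — skip
      J→D: D black — skip
    J black
  N black
  E→I: I black — skip
  E→M: M black — skip
  E→D: D black — skip
  E→G: G black — skip
E black
H gray
  H→E: E black — skip
  H→M: M black — skip
  L gray
    L→G: G black — skip
    L→I: I black — skip
  L black
H black
O gray
  O→I: I black — skip
  O→F: F black — skip
  O→K: K black — skip
  O→H: H black — skip
  O→E: E black — skip
O black
Every edge goes to a white or black vertex — no back edge, so the graph is acyclic.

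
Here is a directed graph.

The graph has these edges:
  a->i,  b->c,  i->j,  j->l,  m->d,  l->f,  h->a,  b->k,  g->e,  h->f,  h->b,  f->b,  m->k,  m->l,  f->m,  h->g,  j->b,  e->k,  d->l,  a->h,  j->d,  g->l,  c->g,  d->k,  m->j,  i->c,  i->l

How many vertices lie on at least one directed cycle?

10

A vertex is on a directed cycle iff it belongs to a strongly connected component of size ≥ 2 (or has a self-loop).
The vertices on cycles are {a, b, c, d, f, g, h, j, l, m} — 10 in total.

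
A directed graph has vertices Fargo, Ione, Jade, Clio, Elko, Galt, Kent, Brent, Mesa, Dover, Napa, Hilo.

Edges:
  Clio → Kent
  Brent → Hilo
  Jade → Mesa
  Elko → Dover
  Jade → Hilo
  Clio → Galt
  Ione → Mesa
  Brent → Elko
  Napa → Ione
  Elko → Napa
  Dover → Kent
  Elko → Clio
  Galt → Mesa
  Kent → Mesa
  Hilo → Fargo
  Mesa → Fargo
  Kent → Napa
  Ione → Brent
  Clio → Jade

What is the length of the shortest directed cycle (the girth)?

For each vertex v, BFS finds the shortest path from v back to v.
The shortest such closed walk is Elko → Napa → Ione → Brent → Elko, length 4.

4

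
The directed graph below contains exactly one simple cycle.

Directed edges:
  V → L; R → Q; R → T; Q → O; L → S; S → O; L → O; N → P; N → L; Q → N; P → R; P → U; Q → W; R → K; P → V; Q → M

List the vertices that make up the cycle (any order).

N, P, Q, R

DFS with gray/black marking from P:
P gray
  R gray
    Q gray
      O gray
      O black
      W gray
      W black
      M gray
      M black
      N gray
        L gray
          L→O: O black — skip
          S gray
            S→O: O black — skip
          S black
        L black
        N→P: P is gray → back edge
Back edge closes the cycle P → R → Q → N → P; its vertices are {N, P, Q, R}.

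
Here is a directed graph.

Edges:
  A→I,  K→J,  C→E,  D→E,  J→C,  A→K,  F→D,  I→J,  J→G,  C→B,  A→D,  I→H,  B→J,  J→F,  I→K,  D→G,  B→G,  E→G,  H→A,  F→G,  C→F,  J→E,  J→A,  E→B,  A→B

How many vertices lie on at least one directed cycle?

10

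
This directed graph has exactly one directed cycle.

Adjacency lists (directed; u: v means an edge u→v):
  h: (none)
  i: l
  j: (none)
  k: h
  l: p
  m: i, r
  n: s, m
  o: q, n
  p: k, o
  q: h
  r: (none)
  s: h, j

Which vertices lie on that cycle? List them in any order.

DFS with gray/black marking from p:
p gray
  k gray
    h gray
    h black
  k black
  o gray
    q gray
      q→h: h black — skip
    q black
    n gray
      s gray
        s→h: h black — skip
        j gray
        j black
      s black
      m gray
        i gray
          l gray
            l→p: p is gray → back edge
Back edge closes the cycle p → o → n → m → i → l → p; its vertices are {i, l, m, n, o, p}.

i, l, m, n, o, p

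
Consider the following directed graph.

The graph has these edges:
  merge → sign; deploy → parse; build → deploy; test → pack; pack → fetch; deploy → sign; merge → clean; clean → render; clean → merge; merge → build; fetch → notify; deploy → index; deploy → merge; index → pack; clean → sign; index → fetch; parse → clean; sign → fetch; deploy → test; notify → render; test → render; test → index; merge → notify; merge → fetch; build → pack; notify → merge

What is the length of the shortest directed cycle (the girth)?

2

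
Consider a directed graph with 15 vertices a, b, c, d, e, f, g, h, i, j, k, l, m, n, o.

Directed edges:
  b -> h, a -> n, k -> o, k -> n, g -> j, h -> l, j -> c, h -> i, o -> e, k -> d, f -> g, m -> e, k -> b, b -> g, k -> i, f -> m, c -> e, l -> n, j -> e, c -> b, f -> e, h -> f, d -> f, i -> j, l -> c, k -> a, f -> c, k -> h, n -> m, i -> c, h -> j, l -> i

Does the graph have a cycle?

DFS with white/gray/black marking, starting from n:
n gray
  m gray
    e gray
    e black
  m black
n black
a gray
  a→n: n black — skip
a black
b gray
  h gray
    j gray
      c gray
        c→e: e black — skip
        c→b: b is gray → back edge
Back edge found, so a cycle exists: b → h → j → c → b.

Yes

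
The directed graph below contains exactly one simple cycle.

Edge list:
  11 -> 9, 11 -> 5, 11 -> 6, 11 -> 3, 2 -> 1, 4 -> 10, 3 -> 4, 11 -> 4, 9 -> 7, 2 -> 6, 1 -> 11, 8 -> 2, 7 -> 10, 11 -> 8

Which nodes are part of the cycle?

1, 2, 8, 11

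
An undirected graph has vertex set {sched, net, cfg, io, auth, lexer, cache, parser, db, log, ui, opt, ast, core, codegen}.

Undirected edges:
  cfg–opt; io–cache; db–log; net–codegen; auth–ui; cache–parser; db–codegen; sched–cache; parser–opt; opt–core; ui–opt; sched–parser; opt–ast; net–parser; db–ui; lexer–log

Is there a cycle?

DFS, tracking each vertex's parent; an edge to a visited non-parent vertex closes a cycle.
Start from parser:
visit parser (parent –)
  visit cache (parent parser)
    visit io (parent cache)
      io–cache: parent, skip
    cache–parser: parent, skip
    visit sched (parent cache)
      sched–cache: parent, skip
      sched–parser: parser visited and ≠ parent → cycle
Cycle: parser – cache – sched – parser.

Yes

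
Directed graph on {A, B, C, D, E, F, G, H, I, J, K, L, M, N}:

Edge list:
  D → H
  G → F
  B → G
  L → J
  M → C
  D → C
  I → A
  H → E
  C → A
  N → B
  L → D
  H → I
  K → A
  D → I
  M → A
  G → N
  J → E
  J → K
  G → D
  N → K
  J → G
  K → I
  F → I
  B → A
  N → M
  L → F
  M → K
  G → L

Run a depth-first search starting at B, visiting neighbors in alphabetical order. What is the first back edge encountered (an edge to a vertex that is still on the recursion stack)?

J->G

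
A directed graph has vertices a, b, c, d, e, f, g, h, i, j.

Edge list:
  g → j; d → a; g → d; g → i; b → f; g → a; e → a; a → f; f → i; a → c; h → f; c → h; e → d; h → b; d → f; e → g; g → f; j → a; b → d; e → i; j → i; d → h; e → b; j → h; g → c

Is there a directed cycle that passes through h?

h is on a cycle iff h can reach itself via ≥1 edge.
h → b → d → h — yes.

Yes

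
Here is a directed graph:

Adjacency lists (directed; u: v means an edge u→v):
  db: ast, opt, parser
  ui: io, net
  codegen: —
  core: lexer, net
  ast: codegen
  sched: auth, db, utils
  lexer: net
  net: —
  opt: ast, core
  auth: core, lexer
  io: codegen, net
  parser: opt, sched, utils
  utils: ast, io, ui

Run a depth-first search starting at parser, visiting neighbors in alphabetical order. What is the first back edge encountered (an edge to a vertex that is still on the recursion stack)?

DFS from parser (visiting neighbors in alphabetical order); mark gray on enter, black on exit:
parser gray
  opt gray
    ast gray
      codegen gray
      codegen black
    ast black
    core gray
      lexer gray
        net gray
        net black
      lexer black
      core→net: net black — skip
    core black
  opt black
  sched gray
    auth gray
      auth→core: core black — skip
      auth→lexer: lexer black — skip
    auth black
    db gray
      db→ast: ast black — skip
      db→opt: opt black — skip
      db→parser: parser is gray → back edge
First back edge: db → parser.

db→parser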